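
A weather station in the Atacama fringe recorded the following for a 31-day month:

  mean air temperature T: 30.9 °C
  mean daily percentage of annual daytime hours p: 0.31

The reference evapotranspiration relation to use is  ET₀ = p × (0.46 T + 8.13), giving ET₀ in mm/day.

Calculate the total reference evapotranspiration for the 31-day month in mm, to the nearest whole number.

ET₀ = 0.31 × (0.46 × 30.9 + 8.13) = 0.31 × 22.344 = 6.9266 mm/d
Monthly total = 6.9266 × 31 = 214.725 mm

215 mm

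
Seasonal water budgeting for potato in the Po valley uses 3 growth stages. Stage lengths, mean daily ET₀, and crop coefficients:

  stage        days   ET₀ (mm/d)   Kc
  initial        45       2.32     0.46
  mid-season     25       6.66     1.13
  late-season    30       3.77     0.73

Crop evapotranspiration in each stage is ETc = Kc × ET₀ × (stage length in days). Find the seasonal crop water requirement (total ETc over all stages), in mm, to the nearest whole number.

initial: 0.46 × 2.32 × 45 = 48.02 mm
mid-season: 1.13 × 6.66 × 25 = 188.15 mm
late-season: 0.73 × 3.77 × 30 = 82.56 mm
Seasonal total = 318.73 mm

319 mm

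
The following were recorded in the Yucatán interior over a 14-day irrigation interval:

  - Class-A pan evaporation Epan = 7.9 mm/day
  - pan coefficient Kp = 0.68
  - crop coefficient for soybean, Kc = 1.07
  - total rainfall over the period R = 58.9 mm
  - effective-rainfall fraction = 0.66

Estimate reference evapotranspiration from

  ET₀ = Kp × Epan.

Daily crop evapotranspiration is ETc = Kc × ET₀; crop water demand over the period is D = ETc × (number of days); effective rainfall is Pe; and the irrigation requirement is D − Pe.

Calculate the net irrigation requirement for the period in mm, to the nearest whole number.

ET₀ = 0.68 × 7.9 = 5.3720 mm/d
ETc = Kc × ET₀ = 1.07 × 5.3720 = 5.7480 mm/d
Crop demand D = ETc × 14 d = 5.7480 × 14 = 80.472 mm
Pe = 0.66 × 58.9 = 38.874 mm
D − Pe = 80.472 − 38.874 = 41.598 mm

42 mm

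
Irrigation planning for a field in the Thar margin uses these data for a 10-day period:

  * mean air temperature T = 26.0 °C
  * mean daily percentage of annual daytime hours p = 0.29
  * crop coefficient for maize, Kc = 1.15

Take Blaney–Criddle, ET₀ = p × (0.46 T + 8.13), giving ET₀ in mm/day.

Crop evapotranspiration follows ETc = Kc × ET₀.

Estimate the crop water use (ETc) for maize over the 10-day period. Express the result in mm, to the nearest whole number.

ET₀ = 0.29 × (0.46 × 26.0 + 8.13) = 0.29 × 20.090 = 5.8261 mm/d
ETc = Kc × ET₀ = 1.15 × 5.8261 = 6.7000 mm/d
Over 10 days: 6.7000 × 10 = 67.000 mm

67 mm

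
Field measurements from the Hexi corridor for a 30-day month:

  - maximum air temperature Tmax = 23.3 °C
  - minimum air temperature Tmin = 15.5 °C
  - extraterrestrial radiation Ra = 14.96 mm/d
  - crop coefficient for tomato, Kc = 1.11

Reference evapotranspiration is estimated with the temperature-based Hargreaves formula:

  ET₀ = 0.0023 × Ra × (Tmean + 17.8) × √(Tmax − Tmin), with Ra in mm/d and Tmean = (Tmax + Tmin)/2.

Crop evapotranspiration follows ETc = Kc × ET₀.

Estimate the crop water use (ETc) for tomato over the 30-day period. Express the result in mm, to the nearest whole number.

119 mm

Tmean = (23.3 + 15.5)/2 = 19.40 °C
ET₀ = 0.0023 × 14.96 × (19.40 + 17.8) × √7.8 = 0.0023 × 14.96 × 37.20 × 2.7928 = 3.5747 mm/d
ETc = Kc × ET₀ = 1.11 × 3.5747 = 3.9679 mm/d
Over 30 days: 3.9679 × 30 = 119.037 mm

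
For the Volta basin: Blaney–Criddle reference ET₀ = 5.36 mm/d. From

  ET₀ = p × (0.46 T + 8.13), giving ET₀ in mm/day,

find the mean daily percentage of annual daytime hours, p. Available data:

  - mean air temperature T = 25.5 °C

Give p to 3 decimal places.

p = ET₀ / (0.46 T + 8.13) = 5.36 / (0.46 × 25.5 + 8.13) = 5.36 / 19.860 = 0.2699

0.270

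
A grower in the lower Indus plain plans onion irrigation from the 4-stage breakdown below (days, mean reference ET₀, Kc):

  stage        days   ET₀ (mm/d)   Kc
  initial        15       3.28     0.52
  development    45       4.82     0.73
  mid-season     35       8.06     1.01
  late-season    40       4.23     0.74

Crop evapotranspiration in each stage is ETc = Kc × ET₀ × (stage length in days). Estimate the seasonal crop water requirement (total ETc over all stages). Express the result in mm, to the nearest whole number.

594 mm

initial: 0.52 × 3.28 × 15 = 25.58 mm
development: 0.73 × 4.82 × 45 = 158.34 mm
mid-season: 1.01 × 8.06 × 35 = 284.92 mm
late-season: 0.74 × 4.23 × 40 = 125.21 mm
Seasonal total = 594.05 mm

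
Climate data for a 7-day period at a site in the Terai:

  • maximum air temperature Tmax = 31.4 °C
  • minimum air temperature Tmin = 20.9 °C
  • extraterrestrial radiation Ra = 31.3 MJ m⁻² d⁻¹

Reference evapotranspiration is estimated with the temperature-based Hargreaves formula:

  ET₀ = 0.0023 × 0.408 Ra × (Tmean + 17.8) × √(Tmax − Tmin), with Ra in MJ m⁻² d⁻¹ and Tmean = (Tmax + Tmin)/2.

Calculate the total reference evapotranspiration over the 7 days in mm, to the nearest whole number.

Tmean = (31.4 + 20.9)/2 = 26.15 °C
0.408 Ra = 0.408 × 31.3 = 12.7704 mm/d equivalent
ET₀ = 0.0023 × 12.7704 × (26.15 + 17.8) × √10.5 = 0.0023 × 12.7704 × 43.95 × 3.2404 = 4.1830 mm/d
Over 7 days: 4.1830 × 7 = 29.281 mm

29 mm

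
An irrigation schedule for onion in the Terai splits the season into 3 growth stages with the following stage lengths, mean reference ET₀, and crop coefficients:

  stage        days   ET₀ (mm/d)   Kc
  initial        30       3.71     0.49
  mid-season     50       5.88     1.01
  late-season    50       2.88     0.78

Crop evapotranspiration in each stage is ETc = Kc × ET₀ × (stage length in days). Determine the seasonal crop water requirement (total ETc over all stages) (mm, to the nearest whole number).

initial: 0.49 × 3.71 × 30 = 54.54 mm
mid-season: 1.01 × 5.88 × 50 = 296.94 mm
late-season: 0.78 × 2.88 × 50 = 112.32 mm
Seasonal total = 463.80 mm

464 mm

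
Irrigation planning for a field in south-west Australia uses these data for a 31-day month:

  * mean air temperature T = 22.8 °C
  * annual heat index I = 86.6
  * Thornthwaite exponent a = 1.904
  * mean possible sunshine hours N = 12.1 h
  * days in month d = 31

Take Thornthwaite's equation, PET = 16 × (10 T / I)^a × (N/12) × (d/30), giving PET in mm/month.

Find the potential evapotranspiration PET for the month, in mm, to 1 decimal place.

10T/I = 10 × 22.8 / 86.6 = 2.6328
(10T/I)^a = 2.6328^1.904 = 6.3165
Uncorrected PET = 16 × 6.3165 = 101.064 mm
Correction = (N/12)(d/30) = (12.1/12)(31/30) = 1.0419
PET = 101.064 × 1.0419 = 105.299 mm/month

105.3 mm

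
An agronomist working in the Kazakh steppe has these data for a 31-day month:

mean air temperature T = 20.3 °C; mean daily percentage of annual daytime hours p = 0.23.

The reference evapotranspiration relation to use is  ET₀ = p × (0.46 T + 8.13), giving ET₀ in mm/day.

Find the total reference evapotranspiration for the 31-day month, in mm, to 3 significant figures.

125 mm

ET₀ = 0.23 × (0.46 × 20.3 + 8.13) = 0.23 × 17.468 = 4.0176 mm/d
Monthly total = 4.0176 × 31 = 124.546 mm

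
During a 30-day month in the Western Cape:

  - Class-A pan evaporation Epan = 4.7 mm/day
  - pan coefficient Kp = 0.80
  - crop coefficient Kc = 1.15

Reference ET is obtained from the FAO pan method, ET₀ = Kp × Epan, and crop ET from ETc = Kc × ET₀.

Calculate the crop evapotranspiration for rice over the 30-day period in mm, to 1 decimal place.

129.7 mm

ET₀ = 0.80 × 4.7 = 3.7600 mm/d
ETc = Kc × ET₀ = 1.15 × 3.7600 = 4.3240 mm/d
Over 30 days: 4.3240 × 30 = 129.720 mm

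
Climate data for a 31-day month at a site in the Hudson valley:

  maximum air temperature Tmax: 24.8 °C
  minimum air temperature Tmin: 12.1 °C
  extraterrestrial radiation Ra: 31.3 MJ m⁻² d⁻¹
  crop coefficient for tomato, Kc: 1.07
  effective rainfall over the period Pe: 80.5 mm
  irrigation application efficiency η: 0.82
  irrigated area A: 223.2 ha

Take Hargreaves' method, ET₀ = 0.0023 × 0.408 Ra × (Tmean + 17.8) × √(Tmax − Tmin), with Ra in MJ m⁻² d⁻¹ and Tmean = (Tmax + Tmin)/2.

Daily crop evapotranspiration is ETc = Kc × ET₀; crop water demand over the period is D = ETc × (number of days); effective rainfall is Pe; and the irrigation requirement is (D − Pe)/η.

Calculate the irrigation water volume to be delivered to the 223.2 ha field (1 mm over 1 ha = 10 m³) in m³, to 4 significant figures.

123500 m³

Tmean = (24.8 + 12.1)/2 = 18.45 °C
0.408 Ra = 0.408 × 31.3 = 12.7704 mm/d equivalent
ET₀ = 0.0023 × 12.7704 × (18.45 + 17.8) × √12.7 = 0.0023 × 12.7704 × 36.25 × 3.5637 = 3.7944 mm/d
ETc = Kc × ET₀ = 1.07 × 3.7944 = 4.0600 mm/d
Crop demand D = ETc × 31 d = 4.0600 × 31 = 125.860 mm
D − Pe = 125.860 − 80.5 = 45.360 mm
Gross irrigation = 45.360 / 0.82 = 55.317 mm
Volume = 55.317 mm × 223.2 ha × 10 = 123467.5 m³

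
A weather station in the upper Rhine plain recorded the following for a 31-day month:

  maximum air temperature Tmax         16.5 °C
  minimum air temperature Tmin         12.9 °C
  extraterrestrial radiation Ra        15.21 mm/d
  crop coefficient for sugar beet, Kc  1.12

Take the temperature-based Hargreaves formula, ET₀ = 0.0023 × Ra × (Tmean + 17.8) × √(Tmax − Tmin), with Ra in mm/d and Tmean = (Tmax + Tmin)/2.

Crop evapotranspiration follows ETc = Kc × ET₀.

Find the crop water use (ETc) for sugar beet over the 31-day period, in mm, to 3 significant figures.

Tmean = (16.5 + 12.9)/2 = 14.70 °C
ET₀ = 0.0023 × 15.21 × (14.70 + 17.8) × √3.6 = 0.0023 × 15.21 × 32.50 × 1.8974 = 2.1572 mm/d
ETc = Kc × ET₀ = 1.12 × 2.1572 = 2.4161 mm/d
Over 31 days: 2.4161 × 31 = 74.899 mm

74.9 mm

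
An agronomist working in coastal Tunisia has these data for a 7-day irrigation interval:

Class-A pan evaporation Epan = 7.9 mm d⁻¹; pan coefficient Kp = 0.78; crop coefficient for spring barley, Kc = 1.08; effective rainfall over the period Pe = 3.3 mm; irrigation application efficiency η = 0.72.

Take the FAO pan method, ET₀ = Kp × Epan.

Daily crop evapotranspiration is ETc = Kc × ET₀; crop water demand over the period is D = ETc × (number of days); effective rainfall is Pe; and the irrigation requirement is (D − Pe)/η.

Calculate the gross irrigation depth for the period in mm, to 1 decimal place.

60.1 mm

ET₀ = 0.78 × 7.9 = 6.1620 mm/d
ETc = Kc × ET₀ = 1.08 × 6.1620 = 6.6550 mm/d
Crop demand D = ETc × 7 d = 6.6550 × 7 = 46.585 mm
D − Pe = 46.585 − 3.3 = 43.285 mm
Gross irrigation = 43.285 / 0.72 = 60.118 mm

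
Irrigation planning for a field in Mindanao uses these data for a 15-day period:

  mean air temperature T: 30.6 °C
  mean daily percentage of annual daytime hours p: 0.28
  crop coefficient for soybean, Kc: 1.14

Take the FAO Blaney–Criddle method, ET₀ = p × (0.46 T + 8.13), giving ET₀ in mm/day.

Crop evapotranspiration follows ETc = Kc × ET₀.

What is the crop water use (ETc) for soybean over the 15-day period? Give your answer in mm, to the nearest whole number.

106 mm

ET₀ = 0.28 × (0.46 × 30.6 + 8.13) = 0.28 × 22.206 = 6.2177 mm/d
ETc = Kc × ET₀ = 1.14 × 6.2177 = 7.0882 mm/d
Over 15 days: 7.0882 × 15 = 106.323 mm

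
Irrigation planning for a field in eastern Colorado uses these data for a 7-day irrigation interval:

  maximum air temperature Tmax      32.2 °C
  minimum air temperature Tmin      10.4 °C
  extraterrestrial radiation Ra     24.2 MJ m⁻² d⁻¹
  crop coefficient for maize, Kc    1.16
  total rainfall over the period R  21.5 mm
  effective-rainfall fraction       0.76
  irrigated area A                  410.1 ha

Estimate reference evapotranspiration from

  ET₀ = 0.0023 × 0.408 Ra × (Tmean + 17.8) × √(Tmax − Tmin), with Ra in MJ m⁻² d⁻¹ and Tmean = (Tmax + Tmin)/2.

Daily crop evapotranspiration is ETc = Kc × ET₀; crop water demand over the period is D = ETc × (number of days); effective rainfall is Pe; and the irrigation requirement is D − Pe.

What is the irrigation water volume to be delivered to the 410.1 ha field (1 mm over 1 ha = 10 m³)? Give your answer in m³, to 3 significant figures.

71000 m³

Tmean = (32.2 + 10.4)/2 = 21.30 °C
0.408 Ra = 0.408 × 24.2 = 9.8736 mm/d equivalent
ET₀ = 0.0023 × 9.8736 × (21.30 + 17.8) × √21.8 = 0.0023 × 9.8736 × 39.10 × 4.6690 = 4.1458 mm/d
ETc = Kc × ET₀ = 1.16 × 4.1458 = 4.8091 mm/d
Crop demand D = ETc × 7 d = 4.8091 × 7 = 33.664 mm
Pe = 0.76 × 21.5 = 16.340 mm
D − Pe = 33.664 − 16.340 = 17.324 mm
Volume = 17.324 mm × 410.1 ha × 10 = 71045.7 m³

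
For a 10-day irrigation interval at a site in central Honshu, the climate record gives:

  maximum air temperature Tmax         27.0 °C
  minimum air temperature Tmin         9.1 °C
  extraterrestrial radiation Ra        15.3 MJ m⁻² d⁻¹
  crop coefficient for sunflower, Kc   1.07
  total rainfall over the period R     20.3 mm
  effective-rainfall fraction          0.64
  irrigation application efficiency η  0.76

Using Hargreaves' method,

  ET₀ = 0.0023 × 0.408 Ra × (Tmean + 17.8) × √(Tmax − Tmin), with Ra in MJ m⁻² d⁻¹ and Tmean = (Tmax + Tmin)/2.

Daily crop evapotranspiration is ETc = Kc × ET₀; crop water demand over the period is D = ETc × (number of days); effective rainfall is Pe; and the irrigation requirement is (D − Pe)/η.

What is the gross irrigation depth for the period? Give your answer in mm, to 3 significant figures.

Tmean = (27.0 + 9.1)/2 = 18.05 °C
0.408 Ra = 0.408 × 15.3 = 6.2424 mm/d equivalent
ET₀ = 0.0023 × 6.2424 × (18.05 + 17.8) × √17.9 = 0.0023 × 6.2424 × 35.85 × 4.2308 = 2.1777 mm/d
ETc = Kc × ET₀ = 1.07 × 2.1777 = 2.3301 mm/d
Crop demand D = ETc × 10 d = 2.3301 × 10 = 23.301 mm
Pe = 0.64 × 20.3 = 12.992 mm
D − Pe = 23.301 − 12.992 = 10.309 mm
Gross irrigation = 10.309 / 0.76 = 13.564 mm

13.6 mm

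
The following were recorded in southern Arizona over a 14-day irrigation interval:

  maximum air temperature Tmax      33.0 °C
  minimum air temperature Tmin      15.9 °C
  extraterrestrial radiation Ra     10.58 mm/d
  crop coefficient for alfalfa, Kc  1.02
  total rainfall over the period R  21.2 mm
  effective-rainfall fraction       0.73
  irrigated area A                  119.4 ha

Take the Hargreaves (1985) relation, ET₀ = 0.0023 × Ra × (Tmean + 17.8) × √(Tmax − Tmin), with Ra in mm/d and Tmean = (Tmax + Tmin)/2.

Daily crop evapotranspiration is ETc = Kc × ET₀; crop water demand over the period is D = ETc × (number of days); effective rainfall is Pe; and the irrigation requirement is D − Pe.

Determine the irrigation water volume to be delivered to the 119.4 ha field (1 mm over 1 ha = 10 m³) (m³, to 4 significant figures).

54010 m³

Tmean = (33.0 + 15.9)/2 = 24.45 °C
ET₀ = 0.0023 × 10.58 × (24.45 + 17.8) × √17.1 = 0.0023 × 10.58 × 42.25 × 4.1352 = 4.2514 mm/d
ETc = Kc × ET₀ = 1.02 × 4.2514 = 4.3364 mm/d
Crop demand D = ETc × 14 d = 4.3364 × 14 = 60.710 mm
Pe = 0.73 × 21.2 = 15.476 mm
D − Pe = 60.710 − 15.476 = 45.234 mm
Volume = 45.234 mm × 119.4 ha × 10 = 54009.4 m³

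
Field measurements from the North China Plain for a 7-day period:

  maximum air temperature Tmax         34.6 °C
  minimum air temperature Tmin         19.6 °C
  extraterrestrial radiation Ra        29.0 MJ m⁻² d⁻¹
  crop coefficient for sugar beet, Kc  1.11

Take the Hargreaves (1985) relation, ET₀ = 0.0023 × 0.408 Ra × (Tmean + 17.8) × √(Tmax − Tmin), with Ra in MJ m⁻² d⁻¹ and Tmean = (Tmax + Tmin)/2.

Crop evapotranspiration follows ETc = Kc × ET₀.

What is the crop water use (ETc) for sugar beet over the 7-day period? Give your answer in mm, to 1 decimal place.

Tmean = (34.6 + 19.6)/2 = 27.10 °C
0.408 Ra = 0.408 × 29.0 = 11.8320 mm/d equivalent
ET₀ = 0.0023 × 11.8320 × (27.10 + 17.8) × √15.0 = 0.0023 × 11.8320 × 44.90 × 3.8730 = 4.7324 mm/d
ETc = Kc × ET₀ = 1.11 × 4.7324 = 5.2530 mm/d
Over 7 days: 5.2530 × 7 = 36.771 mm

36.8 mm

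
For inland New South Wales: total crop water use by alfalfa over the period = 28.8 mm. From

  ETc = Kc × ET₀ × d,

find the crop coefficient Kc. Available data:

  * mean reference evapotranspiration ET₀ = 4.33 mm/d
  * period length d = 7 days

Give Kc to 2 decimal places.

ETc = Kc × ET₀ × d  ⇒  Kc = ETc / (ET₀ × d)
Kc = 28.8 / (4.33 × 7) = 28.8 / 30.31 = 0.9502

0.95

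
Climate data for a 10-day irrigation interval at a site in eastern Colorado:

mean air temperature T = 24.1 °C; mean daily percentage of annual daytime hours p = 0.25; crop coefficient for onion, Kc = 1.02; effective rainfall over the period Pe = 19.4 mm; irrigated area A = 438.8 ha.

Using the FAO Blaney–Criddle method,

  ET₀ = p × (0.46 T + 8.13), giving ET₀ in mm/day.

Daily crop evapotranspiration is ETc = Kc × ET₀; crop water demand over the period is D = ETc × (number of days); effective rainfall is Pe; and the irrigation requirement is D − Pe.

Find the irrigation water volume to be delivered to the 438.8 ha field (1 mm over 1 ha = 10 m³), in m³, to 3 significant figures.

ET₀ = 0.25 × (0.46 × 24.1 + 8.13) = 0.25 × 19.216 = 4.8040 mm/d
ETc = Kc × ET₀ = 1.02 × 4.8040 = 4.9001 mm/d
Crop demand D = ETc × 10 d = 4.9001 × 10 = 49.001 mm
D − Pe = 49.001 − 19.4 = 29.601 mm
Volume = 29.601 mm × 438.8 ha × 10 = 129889.2 m³

130000 m³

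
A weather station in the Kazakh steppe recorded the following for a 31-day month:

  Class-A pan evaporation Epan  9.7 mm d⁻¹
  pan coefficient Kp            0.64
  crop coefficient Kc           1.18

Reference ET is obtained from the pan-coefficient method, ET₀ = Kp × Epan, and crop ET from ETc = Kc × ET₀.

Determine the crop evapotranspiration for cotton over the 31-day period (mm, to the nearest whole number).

227 mm

ET₀ = 0.64 × 9.7 = 6.2080 mm/d
ETc = Kc × ET₀ = 1.18 × 6.2080 = 7.3254 mm/d
Over 31 days: 7.3254 × 31 = 227.087 mm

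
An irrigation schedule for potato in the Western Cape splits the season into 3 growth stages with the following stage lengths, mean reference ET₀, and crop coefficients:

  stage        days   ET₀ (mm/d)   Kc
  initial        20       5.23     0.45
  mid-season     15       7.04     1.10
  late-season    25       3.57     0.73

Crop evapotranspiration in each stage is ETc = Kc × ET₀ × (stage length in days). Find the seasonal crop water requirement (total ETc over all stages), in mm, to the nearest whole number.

228 mm

initial: 0.45 × 5.23 × 20 = 47.07 mm
mid-season: 1.10 × 7.04 × 15 = 116.16 mm
late-season: 0.73 × 3.57 × 25 = 65.15 mm
Seasonal total = 228.38 mm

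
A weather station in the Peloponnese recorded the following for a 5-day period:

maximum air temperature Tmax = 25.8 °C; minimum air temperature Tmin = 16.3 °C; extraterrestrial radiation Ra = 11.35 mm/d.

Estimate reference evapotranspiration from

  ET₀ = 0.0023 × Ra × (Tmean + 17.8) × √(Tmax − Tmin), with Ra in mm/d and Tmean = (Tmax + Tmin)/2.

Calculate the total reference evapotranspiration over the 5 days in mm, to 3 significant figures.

Tmean = (25.8 + 16.3)/2 = 21.05 °C
ET₀ = 0.0023 × 11.35 × (21.05 + 17.8) × √9.5 = 0.0023 × 11.35 × 38.85 × 3.0822 = 3.1259 mm/d
Over 5 days: 3.1259 × 5 = 15.630 mm

15.6 mm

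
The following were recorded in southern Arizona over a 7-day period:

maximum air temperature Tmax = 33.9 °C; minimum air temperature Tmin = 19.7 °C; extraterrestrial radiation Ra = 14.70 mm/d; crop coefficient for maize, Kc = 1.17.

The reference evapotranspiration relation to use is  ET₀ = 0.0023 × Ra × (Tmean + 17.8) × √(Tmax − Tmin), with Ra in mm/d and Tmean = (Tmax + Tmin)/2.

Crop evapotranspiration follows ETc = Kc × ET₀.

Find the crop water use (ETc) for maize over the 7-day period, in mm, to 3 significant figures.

46.5 mm

Tmean = (33.9 + 19.7)/2 = 26.80 °C
ET₀ = 0.0023 × 14.70 × (26.80 + 17.8) × √14.2 = 0.0023 × 14.70 × 44.60 × 3.7683 = 5.6823 mm/d
ETc = Kc × ET₀ = 1.17 × 5.6823 = 6.6483 mm/d
Over 7 days: 6.6483 × 7 = 46.538 mm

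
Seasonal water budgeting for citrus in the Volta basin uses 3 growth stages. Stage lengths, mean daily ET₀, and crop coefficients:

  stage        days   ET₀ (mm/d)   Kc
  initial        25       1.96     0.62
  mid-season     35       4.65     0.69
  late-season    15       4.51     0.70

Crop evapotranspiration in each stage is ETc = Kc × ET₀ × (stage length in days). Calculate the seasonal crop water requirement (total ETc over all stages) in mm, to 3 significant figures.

190 mm

initial: 0.62 × 1.96 × 25 = 30.38 mm
mid-season: 0.69 × 4.65 × 35 = 112.30 mm
late-season: 0.70 × 4.51 × 15 = 47.36 mm
Seasonal total = 190.04 mm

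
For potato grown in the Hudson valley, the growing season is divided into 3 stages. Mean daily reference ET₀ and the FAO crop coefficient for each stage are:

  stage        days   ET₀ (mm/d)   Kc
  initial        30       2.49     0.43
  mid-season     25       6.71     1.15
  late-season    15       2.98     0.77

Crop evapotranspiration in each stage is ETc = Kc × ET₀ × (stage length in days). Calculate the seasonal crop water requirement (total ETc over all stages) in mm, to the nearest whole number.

259 mm

initial: 0.43 × 2.49 × 30 = 32.12 mm
mid-season: 1.15 × 6.71 × 25 = 192.91 mm
late-season: 0.77 × 2.98 × 15 = 34.42 mm
Seasonal total = 259.45 mm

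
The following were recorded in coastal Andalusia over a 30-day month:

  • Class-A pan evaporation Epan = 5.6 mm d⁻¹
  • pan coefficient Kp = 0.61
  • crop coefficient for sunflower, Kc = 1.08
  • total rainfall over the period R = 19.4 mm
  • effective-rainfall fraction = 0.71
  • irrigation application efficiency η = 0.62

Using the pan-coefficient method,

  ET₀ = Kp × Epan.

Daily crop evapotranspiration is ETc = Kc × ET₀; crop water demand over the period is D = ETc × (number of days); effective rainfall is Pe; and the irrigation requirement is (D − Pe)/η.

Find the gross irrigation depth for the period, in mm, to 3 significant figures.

ET₀ = 0.61 × 5.6 = 3.4160 mm/d
ETc = Kc × ET₀ = 1.08 × 3.4160 = 3.6893 mm/d
Crop demand D = ETc × 30 d = 3.6893 × 30 = 110.679 mm
Pe = 0.71 × 19.4 = 13.774 mm
D − Pe = 110.679 − 13.774 = 96.905 mm
Gross irrigation = 96.905 / 0.62 = 156.298 mm

156 mm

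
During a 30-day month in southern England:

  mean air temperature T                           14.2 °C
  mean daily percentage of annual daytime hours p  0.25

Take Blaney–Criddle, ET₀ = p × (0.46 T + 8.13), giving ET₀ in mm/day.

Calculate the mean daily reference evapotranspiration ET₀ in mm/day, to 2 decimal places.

ET₀ = 0.25 × (0.46 × 14.2 + 8.13) = 0.25 × 14.662 = 3.6655 mm/d

3.67 mm/day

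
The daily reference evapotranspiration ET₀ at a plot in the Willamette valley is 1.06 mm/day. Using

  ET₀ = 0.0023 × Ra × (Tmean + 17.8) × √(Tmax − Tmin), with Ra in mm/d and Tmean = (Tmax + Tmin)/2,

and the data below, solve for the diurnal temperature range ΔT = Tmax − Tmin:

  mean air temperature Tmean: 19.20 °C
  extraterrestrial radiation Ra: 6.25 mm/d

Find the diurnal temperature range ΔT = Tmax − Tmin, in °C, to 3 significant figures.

√ΔT = ET₀ / [0.0023 × Ra × (Tmean+17.8)] = 1.06 / (0.0023 × 6.25 × 37.00) = 1.9929
ΔT = 1.9929² = 3.972 °C

3.97 °C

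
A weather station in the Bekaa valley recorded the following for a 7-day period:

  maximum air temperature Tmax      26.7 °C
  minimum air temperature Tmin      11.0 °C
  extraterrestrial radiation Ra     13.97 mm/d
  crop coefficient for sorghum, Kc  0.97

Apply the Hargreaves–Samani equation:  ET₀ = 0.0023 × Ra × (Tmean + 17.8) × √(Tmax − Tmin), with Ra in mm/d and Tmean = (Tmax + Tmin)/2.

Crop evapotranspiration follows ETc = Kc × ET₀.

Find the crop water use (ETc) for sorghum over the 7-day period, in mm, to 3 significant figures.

31.7 mm

Tmean = (26.7 + 11.0)/2 = 18.85 °C
ET₀ = 0.0023 × 13.97 × (18.85 + 17.8) × √15.7 = 0.0023 × 13.97 × 36.65 × 3.9623 = 4.6660 mm/d
ETc = Kc × ET₀ = 0.97 × 4.6660 = 4.5260 mm/d
Over 7 days: 4.5260 × 7 = 31.682 mm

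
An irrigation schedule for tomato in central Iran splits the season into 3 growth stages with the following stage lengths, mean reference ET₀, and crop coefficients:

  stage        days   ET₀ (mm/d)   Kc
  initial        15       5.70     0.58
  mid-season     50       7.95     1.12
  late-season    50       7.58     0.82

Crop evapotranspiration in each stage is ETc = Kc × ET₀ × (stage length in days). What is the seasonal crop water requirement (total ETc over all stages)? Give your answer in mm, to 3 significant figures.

initial: 0.58 × 5.70 × 15 = 49.59 mm
mid-season: 1.12 × 7.95 × 50 = 445.20 mm
late-season: 0.82 × 7.58 × 50 = 310.78 mm
Seasonal total = 805.57 mm

806 mm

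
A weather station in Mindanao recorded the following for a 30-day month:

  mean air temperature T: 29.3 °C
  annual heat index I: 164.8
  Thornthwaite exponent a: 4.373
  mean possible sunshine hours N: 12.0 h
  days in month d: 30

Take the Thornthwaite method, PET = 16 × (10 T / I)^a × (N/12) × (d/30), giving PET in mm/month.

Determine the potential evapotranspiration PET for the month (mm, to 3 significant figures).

10T/I = 10 × 29.3 / 164.8 = 1.7779
(10T/I)^a = 1.7779^4.373 = 12.3835
Uncorrected PET = 16 × 12.3835 = 198.136 mm
Correction = (N/12)(d/30) = (12.0/12)(30/30) = 1.0000
PET = 198.136 × 1.0000 = 198.136 mm/month

198 mm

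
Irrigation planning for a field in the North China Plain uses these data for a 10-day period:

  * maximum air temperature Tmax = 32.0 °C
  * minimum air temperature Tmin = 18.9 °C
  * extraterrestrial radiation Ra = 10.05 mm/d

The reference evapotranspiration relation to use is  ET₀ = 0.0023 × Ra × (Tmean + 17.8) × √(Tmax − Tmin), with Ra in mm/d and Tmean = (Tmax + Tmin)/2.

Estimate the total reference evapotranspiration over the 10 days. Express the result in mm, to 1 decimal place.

36.2 mm

Tmean = (32.0 + 18.9)/2 = 25.45 °C
ET₀ = 0.0023 × 10.05 × (25.45 + 17.8) × √13.1 = 0.0023 × 10.05 × 43.25 × 3.6194 = 3.6184 mm/d
Over 10 days: 3.6184 × 10 = 36.184 mm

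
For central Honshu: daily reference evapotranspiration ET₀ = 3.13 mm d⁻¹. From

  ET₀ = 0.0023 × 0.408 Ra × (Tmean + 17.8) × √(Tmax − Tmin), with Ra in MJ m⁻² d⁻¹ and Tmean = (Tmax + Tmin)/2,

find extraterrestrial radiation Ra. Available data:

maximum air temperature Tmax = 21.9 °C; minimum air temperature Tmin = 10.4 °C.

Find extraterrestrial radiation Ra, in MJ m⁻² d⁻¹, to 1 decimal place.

29.0 MJ m⁻² d⁻¹

Tmean = (21.9+10.4)/2 = 16.15 °C; ΔT = 11.5
Ra = ET₀ / [0.0023 × 0.408 × (Tmean+17.8) × √ΔT]
   = 3.13 / (0.0023 × 0.408 × 33.95 × 3.3912) = 28.971 MJ m⁻² d⁻¹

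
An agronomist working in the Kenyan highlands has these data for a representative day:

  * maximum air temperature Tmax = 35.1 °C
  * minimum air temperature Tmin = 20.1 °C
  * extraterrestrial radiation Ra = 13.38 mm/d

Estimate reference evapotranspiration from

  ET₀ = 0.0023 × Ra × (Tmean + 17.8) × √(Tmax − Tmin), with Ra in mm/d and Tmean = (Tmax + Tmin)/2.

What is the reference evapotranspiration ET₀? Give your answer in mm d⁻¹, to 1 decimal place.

5.4 mm d⁻¹

Tmean = (35.1 + 20.1)/2 = 27.60 °C
ET₀ = 0.0023 × 13.38 × (27.60 + 17.8) × √15.0 = 0.0023 × 13.38 × 45.40 × 3.8730 = 5.4111 mm/d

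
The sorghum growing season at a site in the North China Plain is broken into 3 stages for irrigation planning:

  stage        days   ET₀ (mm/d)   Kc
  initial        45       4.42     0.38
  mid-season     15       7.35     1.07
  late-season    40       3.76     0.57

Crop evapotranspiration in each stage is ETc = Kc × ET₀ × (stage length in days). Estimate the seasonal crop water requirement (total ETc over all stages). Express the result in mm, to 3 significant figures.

initial: 0.38 × 4.42 × 45 = 75.58 mm
mid-season: 1.07 × 7.35 × 15 = 117.97 mm
late-season: 0.57 × 3.76 × 40 = 85.73 mm
Seasonal total = 279.28 mm

279 mm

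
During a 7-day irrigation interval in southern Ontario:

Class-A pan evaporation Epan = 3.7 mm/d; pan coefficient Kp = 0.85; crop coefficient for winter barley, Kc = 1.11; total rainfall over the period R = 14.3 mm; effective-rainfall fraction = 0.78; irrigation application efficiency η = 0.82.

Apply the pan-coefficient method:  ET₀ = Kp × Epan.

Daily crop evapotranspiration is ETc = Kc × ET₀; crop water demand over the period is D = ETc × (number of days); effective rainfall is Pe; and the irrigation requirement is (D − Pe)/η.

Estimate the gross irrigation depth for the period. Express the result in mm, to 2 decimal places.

16.20 mm

ET₀ = 0.85 × 3.7 = 3.1450 mm/d
ETc = Kc × ET₀ = 1.11 × 3.1450 = 3.4910 mm/d
Crop demand D = ETc × 7 d = 3.4910 × 7 = 24.437 mm
Pe = 0.78 × 14.3 = 11.154 mm
D − Pe = 24.437 − 11.154 = 13.283 mm
Gross irrigation = 13.283 / 0.82 = 16.199 mm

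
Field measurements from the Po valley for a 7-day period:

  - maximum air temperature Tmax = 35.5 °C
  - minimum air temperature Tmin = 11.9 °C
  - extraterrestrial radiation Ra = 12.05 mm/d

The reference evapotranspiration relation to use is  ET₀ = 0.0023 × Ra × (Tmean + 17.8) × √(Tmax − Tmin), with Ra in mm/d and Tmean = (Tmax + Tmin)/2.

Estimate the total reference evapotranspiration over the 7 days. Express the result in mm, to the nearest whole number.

Tmean = (35.5 + 11.9)/2 = 23.70 °C
ET₀ = 0.0023 × 12.05 × (23.70 + 17.8) × √23.6 = 0.0023 × 12.05 × 41.50 × 4.8580 = 5.5875 mm/d
Over 7 days: 5.5875 × 7 = 39.113 mm

39 mm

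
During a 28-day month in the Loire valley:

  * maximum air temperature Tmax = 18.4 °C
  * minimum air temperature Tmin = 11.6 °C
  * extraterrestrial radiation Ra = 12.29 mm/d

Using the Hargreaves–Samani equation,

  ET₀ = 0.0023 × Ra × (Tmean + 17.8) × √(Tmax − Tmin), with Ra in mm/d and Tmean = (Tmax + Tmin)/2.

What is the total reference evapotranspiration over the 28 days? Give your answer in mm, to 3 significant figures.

Tmean = (18.4 + 11.6)/2 = 15.00 °C
ET₀ = 0.0023 × 12.29 × (15.00 + 17.8) × √6.8 = 0.0023 × 12.29 × 32.80 × 2.6077 = 2.4177 mm/d
Over 28 days: 2.4177 × 28 = 67.696 mm

67.7 mm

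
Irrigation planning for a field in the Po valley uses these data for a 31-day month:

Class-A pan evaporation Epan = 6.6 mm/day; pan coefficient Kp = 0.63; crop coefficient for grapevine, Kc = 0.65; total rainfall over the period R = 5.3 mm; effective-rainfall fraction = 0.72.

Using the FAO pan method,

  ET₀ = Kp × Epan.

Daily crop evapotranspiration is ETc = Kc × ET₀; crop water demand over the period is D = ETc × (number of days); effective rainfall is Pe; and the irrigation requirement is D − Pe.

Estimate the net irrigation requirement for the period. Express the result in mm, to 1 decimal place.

80.0 mm

ET₀ = 0.63 × 6.6 = 4.1580 mm/d
ETc = Kc × ET₀ = 0.65 × 4.1580 = 2.7027 mm/d
Crop demand D = ETc × 31 d = 2.7027 × 31 = 83.784 mm
Pe = 0.72 × 5.3 = 3.816 mm
D − Pe = 83.784 − 3.816 = 79.968 mm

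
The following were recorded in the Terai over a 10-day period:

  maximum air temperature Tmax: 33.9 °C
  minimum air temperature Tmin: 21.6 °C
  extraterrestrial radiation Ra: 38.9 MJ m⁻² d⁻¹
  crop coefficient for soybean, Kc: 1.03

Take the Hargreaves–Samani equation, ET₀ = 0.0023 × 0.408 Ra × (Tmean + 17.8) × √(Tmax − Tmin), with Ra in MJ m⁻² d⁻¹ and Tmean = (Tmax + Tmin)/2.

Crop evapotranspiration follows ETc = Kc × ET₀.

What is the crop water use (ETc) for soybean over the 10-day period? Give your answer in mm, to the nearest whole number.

60 mm

Tmean = (33.9 + 21.6)/2 = 27.75 °C
0.408 Ra = 0.408 × 38.9 = 15.8712 mm/d equivalent
ET₀ = 0.0023 × 15.8712 × (27.75 + 17.8) × √12.3 = 0.0023 × 15.8712 × 45.55 × 3.5071 = 5.8314 mm/d
ETc = Kc × ET₀ = 1.03 × 5.8314 = 6.0063 mm/d
Over 10 days: 6.0063 × 10 = 60.063 mm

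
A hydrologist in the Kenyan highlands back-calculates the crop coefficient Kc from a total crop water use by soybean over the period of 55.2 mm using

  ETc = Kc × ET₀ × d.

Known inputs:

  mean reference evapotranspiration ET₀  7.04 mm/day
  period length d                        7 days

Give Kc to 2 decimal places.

ETc = Kc × ET₀ × d  ⇒  Kc = ETc / (ET₀ × d)
Kc = 55.2 / (7.04 × 7) = 55.2 / 49.28 = 1.1201

1.12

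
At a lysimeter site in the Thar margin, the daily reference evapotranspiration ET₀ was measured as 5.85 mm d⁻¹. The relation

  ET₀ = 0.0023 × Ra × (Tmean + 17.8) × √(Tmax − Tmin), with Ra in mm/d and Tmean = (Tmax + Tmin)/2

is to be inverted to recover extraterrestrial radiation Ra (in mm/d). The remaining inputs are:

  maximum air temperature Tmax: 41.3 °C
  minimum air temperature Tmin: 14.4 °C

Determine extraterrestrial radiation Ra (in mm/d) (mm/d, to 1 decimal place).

10.7 mm/d

Tmean = 27.85 °C; √ΔT = 5.1865
Ra = ET₀ / [0.0023 × (Tmean+17.8) × √ΔT] = 5.85 / (0.0023 × 45.65 × 5.1865) = 10.743 mm/d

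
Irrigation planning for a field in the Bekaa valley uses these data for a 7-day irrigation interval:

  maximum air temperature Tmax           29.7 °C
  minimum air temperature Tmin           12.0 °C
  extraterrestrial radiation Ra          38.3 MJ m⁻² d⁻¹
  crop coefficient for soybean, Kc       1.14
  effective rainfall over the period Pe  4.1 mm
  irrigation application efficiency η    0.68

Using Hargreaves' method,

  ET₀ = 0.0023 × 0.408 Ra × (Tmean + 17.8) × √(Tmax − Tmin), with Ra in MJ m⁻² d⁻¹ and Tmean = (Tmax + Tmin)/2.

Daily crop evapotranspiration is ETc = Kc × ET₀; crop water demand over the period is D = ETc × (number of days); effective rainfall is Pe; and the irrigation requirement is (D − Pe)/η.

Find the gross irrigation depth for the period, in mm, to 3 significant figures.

Tmean = (29.7 + 12.0)/2 = 20.85 °C
0.408 Ra = 0.408 × 38.3 = 15.6264 mm/d equivalent
ET₀ = 0.0023 × 15.6264 × (20.85 + 17.8) × √17.7 = 0.0023 × 15.6264 × 38.65 × 4.2071 = 5.8441 mm/d
ETc = Kc × ET₀ = 1.14 × 5.8441 = 6.6623 mm/d
Crop demand D = ETc × 7 d = 6.6623 × 7 = 46.636 mm
D − Pe = 46.636 − 4.1 = 42.536 mm
Gross irrigation = 42.536 / 0.68 = 62.553 mm

62.6 mm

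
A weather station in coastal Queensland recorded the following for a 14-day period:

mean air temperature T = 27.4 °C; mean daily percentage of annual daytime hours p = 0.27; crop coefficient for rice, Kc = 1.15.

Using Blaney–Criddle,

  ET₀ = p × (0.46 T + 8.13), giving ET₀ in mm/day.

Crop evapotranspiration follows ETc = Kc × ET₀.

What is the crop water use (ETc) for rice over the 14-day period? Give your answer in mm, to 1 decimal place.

90.1 mm

ET₀ = 0.27 × (0.46 × 27.4 + 8.13) = 0.27 × 20.734 = 5.5982 mm/d
ETc = Kc × ET₀ = 1.15 × 5.5982 = 6.4379 mm/d
Over 14 days: 6.4379 × 14 = 90.131 mm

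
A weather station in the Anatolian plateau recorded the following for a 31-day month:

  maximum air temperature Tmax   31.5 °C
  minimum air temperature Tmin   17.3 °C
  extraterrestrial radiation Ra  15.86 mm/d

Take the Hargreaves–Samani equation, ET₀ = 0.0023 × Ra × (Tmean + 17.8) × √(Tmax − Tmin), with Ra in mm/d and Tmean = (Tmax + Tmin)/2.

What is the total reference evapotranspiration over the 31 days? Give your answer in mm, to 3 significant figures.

180 mm

Tmean = (31.5 + 17.3)/2 = 24.40 °C
ET₀ = 0.0023 × 15.86 × (24.40 + 17.8) × √14.2 = 0.0023 × 15.86 × 42.20 × 3.7683 = 5.8008 mm/d
Over 31 days: 5.8008 × 31 = 179.825 mm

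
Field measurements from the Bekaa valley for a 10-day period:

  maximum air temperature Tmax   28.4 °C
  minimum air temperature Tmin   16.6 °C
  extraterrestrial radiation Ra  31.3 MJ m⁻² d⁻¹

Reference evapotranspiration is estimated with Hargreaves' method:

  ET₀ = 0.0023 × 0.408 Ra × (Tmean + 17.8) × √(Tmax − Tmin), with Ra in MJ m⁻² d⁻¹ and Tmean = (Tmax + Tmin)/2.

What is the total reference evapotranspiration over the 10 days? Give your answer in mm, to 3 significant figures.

40.7 mm

Tmean = (28.4 + 16.6)/2 = 22.50 °C
0.408 Ra = 0.408 × 31.3 = 12.7704 mm/d equivalent
ET₀ = 0.0023 × 12.7704 × (22.50 + 17.8) × √11.8 = 0.0023 × 12.7704 × 40.30 × 3.4351 = 4.0661 mm/d
Over 10 days: 4.0661 × 10 = 40.661 mm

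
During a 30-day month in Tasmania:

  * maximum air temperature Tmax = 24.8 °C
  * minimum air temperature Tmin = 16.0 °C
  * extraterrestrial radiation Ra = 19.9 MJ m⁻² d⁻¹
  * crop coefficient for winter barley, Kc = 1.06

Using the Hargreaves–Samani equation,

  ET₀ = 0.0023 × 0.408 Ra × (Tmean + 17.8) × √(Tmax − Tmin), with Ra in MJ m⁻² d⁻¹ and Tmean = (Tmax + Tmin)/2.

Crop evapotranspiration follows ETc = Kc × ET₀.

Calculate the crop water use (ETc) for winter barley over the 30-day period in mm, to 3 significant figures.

Tmean = (24.8 + 16.0)/2 = 20.40 °C
0.408 Ra = 0.408 × 19.9 = 8.1192 mm/d equivalent
ET₀ = 0.0023 × 8.1192 × (20.40 + 17.8) × √8.8 = 0.0023 × 8.1192 × 38.20 × 2.9665 = 2.1162 mm/d
ETc = Kc × ET₀ = 1.06 × 2.1162 = 2.2432 mm/d
Over 30 days: 2.2432 × 30 = 67.296 mm

67.3 mm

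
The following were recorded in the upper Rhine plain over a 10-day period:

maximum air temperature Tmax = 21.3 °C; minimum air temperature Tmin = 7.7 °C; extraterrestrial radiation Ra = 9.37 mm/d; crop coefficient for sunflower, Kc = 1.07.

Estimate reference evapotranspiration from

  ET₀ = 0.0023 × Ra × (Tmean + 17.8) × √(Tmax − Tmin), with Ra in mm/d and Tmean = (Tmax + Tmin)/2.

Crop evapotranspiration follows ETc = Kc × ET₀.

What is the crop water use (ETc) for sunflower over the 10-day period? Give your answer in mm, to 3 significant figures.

27.5 mm

Tmean = (21.3 + 7.7)/2 = 14.50 °C
ET₀ = 0.0023 × 9.37 × (14.50 + 17.8) × √13.6 = 0.0023 × 9.37 × 32.30 × 3.6878 = 2.5671 mm/d
ETc = Kc × ET₀ = 1.07 × 2.5671 = 2.7468 mm/d
Over 10 days: 2.7468 × 10 = 27.468 mm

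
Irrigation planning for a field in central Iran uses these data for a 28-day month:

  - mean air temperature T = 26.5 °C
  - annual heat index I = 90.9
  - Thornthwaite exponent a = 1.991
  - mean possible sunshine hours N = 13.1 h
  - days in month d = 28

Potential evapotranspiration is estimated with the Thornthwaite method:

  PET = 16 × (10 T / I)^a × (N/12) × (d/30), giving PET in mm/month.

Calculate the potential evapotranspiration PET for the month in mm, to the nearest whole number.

10T/I = 10 × 26.5 / 90.9 = 2.9153
(10T/I)^a = 2.9153^1.991 = 8.4175
Uncorrected PET = 16 × 8.4175 = 134.680 mm
Correction = (N/12)(d/30) = (13.1/12)(28/30) = 1.0189
PET = 134.680 × 1.0189 = 137.225 mm/month

137 mm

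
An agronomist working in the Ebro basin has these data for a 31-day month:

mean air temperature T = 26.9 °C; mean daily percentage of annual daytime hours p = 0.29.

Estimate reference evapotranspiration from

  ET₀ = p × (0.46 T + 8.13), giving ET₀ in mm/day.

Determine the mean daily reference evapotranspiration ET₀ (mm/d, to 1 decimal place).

5.9 mm/d

ET₀ = 0.29 × (0.46 × 26.9 + 8.13) = 0.29 × 20.504 = 5.9462 mm/d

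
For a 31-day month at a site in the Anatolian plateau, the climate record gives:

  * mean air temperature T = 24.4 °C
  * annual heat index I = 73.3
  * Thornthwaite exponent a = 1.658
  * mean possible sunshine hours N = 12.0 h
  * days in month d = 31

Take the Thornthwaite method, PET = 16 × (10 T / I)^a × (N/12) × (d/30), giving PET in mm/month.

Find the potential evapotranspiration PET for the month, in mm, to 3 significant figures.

121 mm

10T/I = 10 × 24.4 / 73.3 = 3.3288
(10T/I)^a = 3.3288^1.658 = 7.3443
Uncorrected PET = 16 × 7.3443 = 117.509 mm
Correction = (N/12)(d/30) = (12.0/12)(31/30) = 1.0333
PET = 117.509 × 1.0333 = 121.422 mm/month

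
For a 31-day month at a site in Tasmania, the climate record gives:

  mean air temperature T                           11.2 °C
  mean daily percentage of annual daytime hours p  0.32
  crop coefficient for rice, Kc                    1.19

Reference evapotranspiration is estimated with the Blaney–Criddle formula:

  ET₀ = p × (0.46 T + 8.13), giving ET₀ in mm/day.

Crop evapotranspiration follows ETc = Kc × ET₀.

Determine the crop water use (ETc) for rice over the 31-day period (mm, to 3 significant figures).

157 mm

ET₀ = 0.32 × (0.46 × 11.2 + 8.13) = 0.32 × 13.282 = 4.2502 mm/d
ETc = Kc × ET₀ = 1.19 × 4.2502 = 5.0577 mm/d
Over 31 days: 5.0577 × 31 = 156.789 mm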